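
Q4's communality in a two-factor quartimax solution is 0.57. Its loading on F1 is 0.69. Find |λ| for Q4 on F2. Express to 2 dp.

0.31

Under orthogonal rotation h² = Σλ², so λ_F2² = h² − (0.4761) = 0.57 − 0.4761 = 0.0939.
|λ| = √0.0939 = 0.3064.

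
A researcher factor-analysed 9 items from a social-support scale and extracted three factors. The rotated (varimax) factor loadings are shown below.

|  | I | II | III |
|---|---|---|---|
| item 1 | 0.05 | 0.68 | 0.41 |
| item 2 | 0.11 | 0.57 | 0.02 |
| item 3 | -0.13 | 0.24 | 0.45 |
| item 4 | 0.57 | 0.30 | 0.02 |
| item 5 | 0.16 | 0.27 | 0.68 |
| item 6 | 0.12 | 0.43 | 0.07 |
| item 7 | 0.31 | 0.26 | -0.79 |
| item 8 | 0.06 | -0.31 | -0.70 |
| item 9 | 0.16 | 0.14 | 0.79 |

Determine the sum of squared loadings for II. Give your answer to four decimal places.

SS loadings for II = 0.68² + 0.57² + 0.24² + 0.30² + 0.27² + 0.43² + 0.26² + (-0.31)² + 0.14² = 0.4624 + 0.3249 + 0.0576 + 0.0900 + 0.0729 + 0.1849 + 0.0676 + 0.0961 + 0.0196 = 1.3760

1.3760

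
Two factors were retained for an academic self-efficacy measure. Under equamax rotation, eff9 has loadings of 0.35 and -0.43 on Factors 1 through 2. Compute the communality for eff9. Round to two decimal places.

0.31

h² = 0.35² + (-0.43)² = 0.1225 + 0.1849 = 0.3074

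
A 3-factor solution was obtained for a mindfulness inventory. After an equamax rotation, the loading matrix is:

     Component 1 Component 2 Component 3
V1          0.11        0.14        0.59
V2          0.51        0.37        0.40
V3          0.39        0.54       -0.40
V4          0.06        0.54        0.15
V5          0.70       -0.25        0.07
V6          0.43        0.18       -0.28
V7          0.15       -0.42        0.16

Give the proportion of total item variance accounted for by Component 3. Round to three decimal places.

SS loadings for Component 3 = 0.59² + 0.40² + (-0.40)² + 0.15² + 0.07² + (-0.28)² + 0.16² = 0.7995
Proportion of variance = 0.7995 / 7 = 0.1142.

0.114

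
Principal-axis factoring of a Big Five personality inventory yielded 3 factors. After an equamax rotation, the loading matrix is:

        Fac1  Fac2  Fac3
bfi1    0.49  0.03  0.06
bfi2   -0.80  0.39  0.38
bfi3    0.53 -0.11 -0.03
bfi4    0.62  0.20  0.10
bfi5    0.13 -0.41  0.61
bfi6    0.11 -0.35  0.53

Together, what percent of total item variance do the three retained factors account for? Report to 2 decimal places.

48.03%

Communalities: 0.2446, 0.9365, 0.2939, 0.4344, 0.5571, 0.4155; Σh² = 2.8820.
Total variance with 6 standardized items is 6, so the solution explains 2.8820/6 = 0.4803 = 48.03%.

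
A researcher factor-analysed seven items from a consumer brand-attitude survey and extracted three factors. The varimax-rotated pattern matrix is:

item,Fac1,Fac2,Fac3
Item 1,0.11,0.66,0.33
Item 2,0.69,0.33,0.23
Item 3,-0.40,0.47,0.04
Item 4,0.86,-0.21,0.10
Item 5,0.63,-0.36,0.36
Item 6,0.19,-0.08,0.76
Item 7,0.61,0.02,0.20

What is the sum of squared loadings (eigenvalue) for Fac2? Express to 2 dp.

SS loadings for Fac2 = 0.66² + 0.33² + 0.47² + (-0.21)² + (-0.36)² + (-0.08)² + 0.02² = 0.4356 + 0.1089 + 0.2209 + 0.0441 + 0.1296 + 0.0064 + 0.0004 = 0.9459

0.95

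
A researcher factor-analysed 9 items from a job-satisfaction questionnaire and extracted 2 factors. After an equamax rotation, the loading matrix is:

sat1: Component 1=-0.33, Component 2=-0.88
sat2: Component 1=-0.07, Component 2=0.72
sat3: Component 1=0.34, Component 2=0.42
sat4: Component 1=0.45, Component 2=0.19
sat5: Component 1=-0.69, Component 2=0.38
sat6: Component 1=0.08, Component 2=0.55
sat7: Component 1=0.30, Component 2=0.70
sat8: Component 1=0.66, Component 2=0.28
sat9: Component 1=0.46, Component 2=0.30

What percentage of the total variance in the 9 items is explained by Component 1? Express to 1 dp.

18.4%

SS loadings for Component 1 = (-0.33)² + (-0.07)² + 0.34² + 0.45² + (-0.69)² + 0.08² + 0.30² + 0.66² + 0.46² = 1.6516
With 9 standardized items, total variance = 9. Proportion = 1.6516/9 = 0.1835 → 18.35%.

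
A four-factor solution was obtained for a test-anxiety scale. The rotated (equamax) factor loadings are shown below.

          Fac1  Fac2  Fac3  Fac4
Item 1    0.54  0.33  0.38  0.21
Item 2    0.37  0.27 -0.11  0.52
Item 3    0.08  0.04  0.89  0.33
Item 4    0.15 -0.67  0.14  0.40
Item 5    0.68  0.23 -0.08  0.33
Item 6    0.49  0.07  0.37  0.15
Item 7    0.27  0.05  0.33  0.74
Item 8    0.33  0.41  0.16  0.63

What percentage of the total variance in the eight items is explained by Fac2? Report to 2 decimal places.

10.76%

SS loadings for Fac2 = 0.33² + 0.27² + 0.04² + (-0.67)² + 0.23² + 0.07² + 0.05² + 0.41² = 0.8607
With 8 standardized items, total variance = 8. Proportion = 0.8607/8 = 0.1076 → 10.76%.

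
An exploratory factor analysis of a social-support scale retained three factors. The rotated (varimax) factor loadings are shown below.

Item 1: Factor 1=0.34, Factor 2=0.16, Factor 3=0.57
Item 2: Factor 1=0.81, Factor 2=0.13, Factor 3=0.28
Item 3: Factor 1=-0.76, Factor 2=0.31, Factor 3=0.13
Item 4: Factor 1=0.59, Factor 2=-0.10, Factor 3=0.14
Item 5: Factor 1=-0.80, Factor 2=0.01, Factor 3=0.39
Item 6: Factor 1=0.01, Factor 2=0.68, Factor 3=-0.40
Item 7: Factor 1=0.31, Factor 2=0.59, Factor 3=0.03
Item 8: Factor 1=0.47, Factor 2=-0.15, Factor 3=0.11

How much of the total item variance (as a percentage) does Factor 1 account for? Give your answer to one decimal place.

33.2%

SS loadings for Factor 1 = 0.34² + 0.81² + (-0.76)² + 0.59² + (-0.80)² + 0.01² + 0.31² + 0.47² = 2.6545
With 8 standardized items, total variance = 8. Proportion = 2.6545/8 = 0.3318 → 33.18%.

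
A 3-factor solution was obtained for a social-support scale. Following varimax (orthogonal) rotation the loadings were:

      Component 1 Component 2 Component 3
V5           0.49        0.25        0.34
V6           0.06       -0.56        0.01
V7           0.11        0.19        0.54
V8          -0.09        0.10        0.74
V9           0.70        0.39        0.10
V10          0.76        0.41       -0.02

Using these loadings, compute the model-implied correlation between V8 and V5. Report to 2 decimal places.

r̂ = Σ λ_i·λ_j across factors = (-0.09)(0.49) + (0.10)(0.25) + (0.74)(0.34)
  = -0.0441 +0.0250 +0.2516 = 0.2325

0.23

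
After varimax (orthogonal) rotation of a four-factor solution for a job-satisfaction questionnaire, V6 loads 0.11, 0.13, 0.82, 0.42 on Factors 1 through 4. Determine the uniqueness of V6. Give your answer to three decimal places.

h² = 0.11² + 0.13² + 0.82² + 0.42² = 0.0121 + 0.0169 + 0.6724 + 0.1764 = 0.8778
Uniqueness u² = 1 − h² = 1 − 0.8778 = 0.1222

0.122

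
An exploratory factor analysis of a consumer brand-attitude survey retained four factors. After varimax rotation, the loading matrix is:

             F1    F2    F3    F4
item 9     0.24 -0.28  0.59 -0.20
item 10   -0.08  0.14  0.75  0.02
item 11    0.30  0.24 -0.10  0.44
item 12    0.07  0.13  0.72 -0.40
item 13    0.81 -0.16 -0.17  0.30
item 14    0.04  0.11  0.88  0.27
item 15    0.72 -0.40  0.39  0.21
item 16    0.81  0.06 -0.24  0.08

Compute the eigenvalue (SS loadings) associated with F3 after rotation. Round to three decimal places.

SS loadings for F3 = 0.59² + 0.75² + (-0.10)² + 0.72² + (-0.17)² + 0.88² + 0.39² + (-0.24)² = 0.3481 + 0.5625 + 0.0100 + 0.5184 + 0.0289 + 0.7744 + 0.1521 + 0.0576 = 2.4520

2.452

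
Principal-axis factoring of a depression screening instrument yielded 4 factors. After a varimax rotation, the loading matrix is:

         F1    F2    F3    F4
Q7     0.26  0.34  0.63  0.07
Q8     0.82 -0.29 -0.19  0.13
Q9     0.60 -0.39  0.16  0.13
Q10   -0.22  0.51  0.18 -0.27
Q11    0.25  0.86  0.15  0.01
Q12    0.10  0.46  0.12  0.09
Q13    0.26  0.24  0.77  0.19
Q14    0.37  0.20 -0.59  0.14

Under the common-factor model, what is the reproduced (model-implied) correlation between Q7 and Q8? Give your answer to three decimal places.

r̂ = Σ λ_i·λ_j across factors = (0.26)(0.82) + (0.34)(-0.29) + (0.63)(-0.19) + (0.07)(0.13)
  = +0.2132 -0.0986 -0.1197 +0.0091 = 0.0040

0.004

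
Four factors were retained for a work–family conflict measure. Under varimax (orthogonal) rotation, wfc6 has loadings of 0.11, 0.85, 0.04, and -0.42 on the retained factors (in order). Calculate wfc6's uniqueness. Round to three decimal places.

0.087

h² = 0.11² + 0.85² + 0.04² + (-0.42)² = 0.0121 + 0.7225 + 0.0016 + 0.1764 = 0.9126
Uniqueness u² = 1 − h² = 1 − 0.9126 = 0.0874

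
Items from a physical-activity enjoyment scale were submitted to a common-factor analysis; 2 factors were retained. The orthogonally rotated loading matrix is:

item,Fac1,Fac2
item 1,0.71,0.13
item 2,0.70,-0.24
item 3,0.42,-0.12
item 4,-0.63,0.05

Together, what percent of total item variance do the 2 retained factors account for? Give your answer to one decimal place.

41.5%

SS loadings by factor: 1.5674, 0.0914; total = 1.6588.
Total variance with 4 standardized items is 4, so the solution explains 1.6588/4 = 0.4147 = 41.47%.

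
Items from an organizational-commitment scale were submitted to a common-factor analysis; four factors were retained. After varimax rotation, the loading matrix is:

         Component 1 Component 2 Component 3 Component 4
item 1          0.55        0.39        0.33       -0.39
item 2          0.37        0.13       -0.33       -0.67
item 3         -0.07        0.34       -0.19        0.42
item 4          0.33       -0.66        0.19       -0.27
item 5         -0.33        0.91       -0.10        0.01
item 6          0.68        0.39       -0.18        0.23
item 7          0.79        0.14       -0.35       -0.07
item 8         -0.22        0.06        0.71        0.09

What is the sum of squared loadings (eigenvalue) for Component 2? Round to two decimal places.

SS loadings for Component 2 = 0.39² + 0.13² + 0.34² + (-0.66)² + 0.91² + 0.39² + 0.14² + 0.06² = 0.1521 + 0.0169 + 0.1156 + 0.4356 + 0.8281 + 0.1521 + 0.0196 + 0.0036 = 1.7236

1.72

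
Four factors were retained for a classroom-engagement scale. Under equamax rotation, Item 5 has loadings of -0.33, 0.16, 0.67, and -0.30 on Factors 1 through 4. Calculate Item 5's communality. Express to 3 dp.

h² = (-0.33)² + 0.16² + 0.67² + (-0.30)² = 0.1089 + 0.0256 + 0.4489 + 0.0900 = 0.6734

0.673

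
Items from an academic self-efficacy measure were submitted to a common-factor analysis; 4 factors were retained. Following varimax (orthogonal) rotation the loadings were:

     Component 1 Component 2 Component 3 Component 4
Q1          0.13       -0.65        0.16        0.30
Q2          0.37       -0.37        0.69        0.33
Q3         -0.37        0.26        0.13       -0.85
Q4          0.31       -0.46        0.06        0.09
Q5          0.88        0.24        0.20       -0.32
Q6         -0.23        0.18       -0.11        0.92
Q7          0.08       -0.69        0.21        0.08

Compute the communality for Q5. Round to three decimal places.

0.974

h² = 0.88² + 0.24² + 0.20² + (-0.32)² = 0.7744 + 0.0576 + 0.0400 + 0.1024 = 0.9744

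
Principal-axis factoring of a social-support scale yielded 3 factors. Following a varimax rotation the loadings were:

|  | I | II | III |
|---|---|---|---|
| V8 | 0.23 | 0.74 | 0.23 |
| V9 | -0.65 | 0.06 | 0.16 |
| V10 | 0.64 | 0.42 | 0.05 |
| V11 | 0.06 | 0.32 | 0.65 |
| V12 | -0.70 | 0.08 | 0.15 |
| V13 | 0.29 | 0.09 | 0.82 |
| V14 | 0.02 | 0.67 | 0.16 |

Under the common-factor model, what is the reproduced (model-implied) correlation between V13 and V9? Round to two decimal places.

r̂ = Σ λ_i·λ_j across factors = (0.29)(-0.65) + (0.09)(0.06) + (0.82)(0.16)
  = -0.1885 +0.0054 +0.1312 = -0.0519

-0.05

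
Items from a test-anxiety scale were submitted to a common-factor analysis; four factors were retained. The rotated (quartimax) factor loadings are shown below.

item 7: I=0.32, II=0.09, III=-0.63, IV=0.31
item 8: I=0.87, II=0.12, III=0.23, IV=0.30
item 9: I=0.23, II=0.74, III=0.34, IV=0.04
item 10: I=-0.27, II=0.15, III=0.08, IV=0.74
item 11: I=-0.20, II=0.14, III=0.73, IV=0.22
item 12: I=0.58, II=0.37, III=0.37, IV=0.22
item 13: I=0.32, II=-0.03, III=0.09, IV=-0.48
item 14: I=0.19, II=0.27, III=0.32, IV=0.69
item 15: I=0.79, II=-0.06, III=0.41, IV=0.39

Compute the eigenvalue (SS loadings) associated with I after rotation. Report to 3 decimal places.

SS loadings for I = 0.32² + 0.87² + 0.23² + (-0.27)² + (-0.20)² + 0.58² + 0.32² + 0.19² + 0.79² = 0.1024 + 0.7569 + 0.0529 + 0.0729 + 0.0400 + 0.3364 + 0.1024 + 0.0361 + 0.6241 = 2.1241

2.124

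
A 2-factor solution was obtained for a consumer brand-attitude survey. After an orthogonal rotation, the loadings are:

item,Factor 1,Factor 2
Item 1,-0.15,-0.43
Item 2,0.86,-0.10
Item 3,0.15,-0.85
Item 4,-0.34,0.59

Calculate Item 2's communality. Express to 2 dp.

h² = 0.86² + (-0.10)² = 0.7396 + 0.0100 = 0.7496

0.75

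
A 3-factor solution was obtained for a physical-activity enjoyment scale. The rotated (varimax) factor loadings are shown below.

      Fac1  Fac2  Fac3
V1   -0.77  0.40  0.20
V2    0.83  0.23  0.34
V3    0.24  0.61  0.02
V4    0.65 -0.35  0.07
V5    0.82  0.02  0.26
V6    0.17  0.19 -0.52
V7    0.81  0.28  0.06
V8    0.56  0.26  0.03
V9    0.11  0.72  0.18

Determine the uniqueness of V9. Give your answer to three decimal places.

h² = 0.11² + 0.72² + 0.18² = 0.0121 + 0.5184 + 0.0324 = 0.5629
Uniqueness u² = 1 − h² = 1 − 0.5629 = 0.4371

0.437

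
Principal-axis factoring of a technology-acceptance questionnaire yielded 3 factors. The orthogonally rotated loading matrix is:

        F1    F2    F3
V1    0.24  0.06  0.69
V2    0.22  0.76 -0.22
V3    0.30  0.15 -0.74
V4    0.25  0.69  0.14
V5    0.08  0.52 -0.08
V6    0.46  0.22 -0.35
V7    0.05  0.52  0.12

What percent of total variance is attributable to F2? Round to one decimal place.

SS loadings for F2 = 0.06² + 0.76² + 0.15² + 0.69² + 0.52² + 0.22² + 0.52² = 1.6690
With 7 standardized items, total variance = 7. Proportion = 1.6690/7 = 0.2384 → 23.84%.

23.8%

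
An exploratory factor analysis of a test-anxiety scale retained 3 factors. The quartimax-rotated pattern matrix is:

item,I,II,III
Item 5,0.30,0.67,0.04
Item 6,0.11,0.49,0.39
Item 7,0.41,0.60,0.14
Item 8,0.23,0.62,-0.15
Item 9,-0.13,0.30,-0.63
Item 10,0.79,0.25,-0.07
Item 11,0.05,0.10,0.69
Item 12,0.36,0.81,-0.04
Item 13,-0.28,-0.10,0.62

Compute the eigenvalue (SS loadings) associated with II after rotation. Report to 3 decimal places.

SS loadings for II = 0.67² + 0.49² + 0.60² + 0.62² + 0.30² + 0.25² + 0.10² + 0.81² + (-0.10)² = 0.4489 + 0.2401 + 0.3600 + 0.3844 + 0.0900 + 0.0625 + 0.0100 + 0.6561 + 0.0100 = 2.2620

2.262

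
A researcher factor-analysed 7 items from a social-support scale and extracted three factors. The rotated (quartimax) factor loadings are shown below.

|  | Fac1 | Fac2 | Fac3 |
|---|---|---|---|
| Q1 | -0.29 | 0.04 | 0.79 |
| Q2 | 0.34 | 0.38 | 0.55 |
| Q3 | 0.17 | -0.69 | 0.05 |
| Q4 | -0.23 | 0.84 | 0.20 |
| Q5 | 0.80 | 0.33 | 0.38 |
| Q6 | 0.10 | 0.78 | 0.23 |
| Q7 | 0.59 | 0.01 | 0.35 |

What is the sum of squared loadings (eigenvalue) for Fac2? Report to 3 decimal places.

SS loadings for Fac2 = 0.04² + 0.38² + (-0.69)² + 0.84² + 0.33² + 0.78² + 0.01² = 0.0016 + 0.1444 + 0.4761 + 0.7056 + 0.1089 + 0.6084 + 0.0001 = 2.0451

2.045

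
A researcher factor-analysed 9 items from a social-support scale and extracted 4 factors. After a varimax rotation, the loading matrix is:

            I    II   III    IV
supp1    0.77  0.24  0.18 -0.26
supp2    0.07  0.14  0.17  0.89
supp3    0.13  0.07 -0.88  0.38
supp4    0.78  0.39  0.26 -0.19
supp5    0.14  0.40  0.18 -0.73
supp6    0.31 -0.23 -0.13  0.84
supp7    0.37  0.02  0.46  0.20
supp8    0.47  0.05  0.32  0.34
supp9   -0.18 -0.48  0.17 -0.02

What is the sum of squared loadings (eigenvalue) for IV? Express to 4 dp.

2.4347

SS loadings for IV = (-0.26)² + 0.89² + 0.38² + (-0.19)² + (-0.73)² + 0.84² + 0.20² + 0.34² + (-0.02)² = 0.0676 + 0.7921 + 0.1444 + 0.0361 + 0.5329 + 0.7056 + 0.0400 + 0.1156 + 0.0004 = 2.4347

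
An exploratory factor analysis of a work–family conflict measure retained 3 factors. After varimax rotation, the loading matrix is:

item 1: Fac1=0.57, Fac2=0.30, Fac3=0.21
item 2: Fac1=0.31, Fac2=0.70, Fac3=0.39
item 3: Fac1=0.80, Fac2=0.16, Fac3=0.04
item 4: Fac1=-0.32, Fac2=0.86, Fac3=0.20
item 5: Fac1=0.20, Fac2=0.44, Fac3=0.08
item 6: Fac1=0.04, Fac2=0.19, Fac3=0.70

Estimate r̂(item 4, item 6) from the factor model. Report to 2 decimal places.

0.29

r̂ = Σ λ_i·λ_j across factors = (-0.32)(0.04) + (0.86)(0.19) + (0.20)(0.70)
  = -0.0128 +0.1634 +0.1400 = 0.2906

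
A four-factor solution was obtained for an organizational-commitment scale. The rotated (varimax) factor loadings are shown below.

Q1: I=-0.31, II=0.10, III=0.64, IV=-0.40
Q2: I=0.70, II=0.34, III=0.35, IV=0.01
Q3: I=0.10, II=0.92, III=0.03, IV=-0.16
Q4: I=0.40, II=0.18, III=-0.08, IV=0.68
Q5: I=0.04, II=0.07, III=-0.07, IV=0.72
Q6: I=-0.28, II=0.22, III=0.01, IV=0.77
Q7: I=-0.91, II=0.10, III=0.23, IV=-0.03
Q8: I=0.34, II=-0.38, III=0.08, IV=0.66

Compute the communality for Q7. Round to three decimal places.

0.892

h² = (-0.91)² + 0.10² + 0.23² + (-0.03)² = 0.8281 + 0.0100 + 0.0529 + 0.0009 = 0.8919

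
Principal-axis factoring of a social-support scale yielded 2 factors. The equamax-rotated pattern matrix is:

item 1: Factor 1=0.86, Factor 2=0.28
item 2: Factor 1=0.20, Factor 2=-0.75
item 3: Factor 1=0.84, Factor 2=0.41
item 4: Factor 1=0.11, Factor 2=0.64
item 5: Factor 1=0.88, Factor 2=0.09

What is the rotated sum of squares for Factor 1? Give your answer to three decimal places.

SS loadings for Factor 1 = 0.86² + 0.20² + 0.84² + 0.11² + 0.88² = 0.7396 + 0.0400 + 0.7056 + 0.0121 + 0.7744 = 2.2717

2.272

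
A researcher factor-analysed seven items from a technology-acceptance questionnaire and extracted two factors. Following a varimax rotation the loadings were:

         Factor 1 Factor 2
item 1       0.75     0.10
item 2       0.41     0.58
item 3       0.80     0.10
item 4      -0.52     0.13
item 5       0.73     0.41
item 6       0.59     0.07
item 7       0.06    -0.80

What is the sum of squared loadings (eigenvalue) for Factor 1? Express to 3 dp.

2.526

SS loadings for Factor 1 = 0.75² + 0.41² + 0.80² + (-0.52)² + 0.73² + 0.59² + 0.06² = 0.5625 + 0.1681 + 0.6400 + 0.2704 + 0.5329 + 0.3481 + 0.0036 = 2.5256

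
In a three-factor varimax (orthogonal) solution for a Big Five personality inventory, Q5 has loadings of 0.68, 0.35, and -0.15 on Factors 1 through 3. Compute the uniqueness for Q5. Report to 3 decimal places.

0.393

h² = 0.68² + 0.35² + (-0.15)² = 0.4624 + 0.1225 + 0.0225 = 0.6074
Uniqueness u² = 1 − h² = 1 − 0.6074 = 0.3926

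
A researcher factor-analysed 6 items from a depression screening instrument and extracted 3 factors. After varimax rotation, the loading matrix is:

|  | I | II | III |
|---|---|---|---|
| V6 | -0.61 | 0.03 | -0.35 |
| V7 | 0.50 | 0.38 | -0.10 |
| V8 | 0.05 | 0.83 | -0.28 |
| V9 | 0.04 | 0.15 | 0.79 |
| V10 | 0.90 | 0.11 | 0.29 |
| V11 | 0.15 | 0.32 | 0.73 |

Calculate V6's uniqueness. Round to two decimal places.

h² = (-0.61)² + 0.03² + (-0.35)² = 0.3721 + 0.0009 + 0.1225 = 0.4955
Uniqueness u² = 1 − h² = 1 − 0.4955 = 0.5045

0.50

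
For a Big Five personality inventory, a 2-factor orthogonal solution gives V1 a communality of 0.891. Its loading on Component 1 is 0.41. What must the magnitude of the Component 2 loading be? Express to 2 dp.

0.85

Under orthogonal rotation h² = Σλ², so λ_Component 2² = h² − (0.1681) = 0.891 − 0.1681 = 0.7229.
|λ| = √0.7229 = 0.8502.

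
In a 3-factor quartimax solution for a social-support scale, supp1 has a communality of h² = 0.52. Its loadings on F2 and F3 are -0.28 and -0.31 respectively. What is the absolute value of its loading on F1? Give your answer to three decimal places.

0.588

Under orthogonal rotation h² = Σλ², so λ_F1² = h² − (0.1745) = 0.52 − 0.1745 = 0.3455.
|λ| = √0.3455 = 0.5878.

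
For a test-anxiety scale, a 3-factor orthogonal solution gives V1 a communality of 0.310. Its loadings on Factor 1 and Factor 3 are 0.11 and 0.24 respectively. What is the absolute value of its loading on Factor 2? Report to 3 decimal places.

Under orthogonal rotation h² = Σλ², so λ_Factor 2² = h² − (0.0697) = 0.310 − 0.0697 = 0.2403.
|λ| = √0.2403 = 0.4902.

0.490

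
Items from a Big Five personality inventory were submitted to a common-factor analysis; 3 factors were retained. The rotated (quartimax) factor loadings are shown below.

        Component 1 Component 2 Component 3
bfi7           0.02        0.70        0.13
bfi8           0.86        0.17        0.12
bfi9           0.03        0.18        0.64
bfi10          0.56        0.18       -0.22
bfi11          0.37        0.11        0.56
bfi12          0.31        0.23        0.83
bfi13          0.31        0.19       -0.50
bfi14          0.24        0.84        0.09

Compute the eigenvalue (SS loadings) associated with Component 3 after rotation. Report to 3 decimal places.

1.750

SS loadings for Component 3 = 0.13² + 0.12² + 0.64² + (-0.22)² + 0.56² + 0.83² + (-0.50)² + 0.09² = 0.0169 + 0.0144 + 0.4096 + 0.0484 + 0.3136 + 0.6889 + 0.2500 + 0.0081 = 1.7499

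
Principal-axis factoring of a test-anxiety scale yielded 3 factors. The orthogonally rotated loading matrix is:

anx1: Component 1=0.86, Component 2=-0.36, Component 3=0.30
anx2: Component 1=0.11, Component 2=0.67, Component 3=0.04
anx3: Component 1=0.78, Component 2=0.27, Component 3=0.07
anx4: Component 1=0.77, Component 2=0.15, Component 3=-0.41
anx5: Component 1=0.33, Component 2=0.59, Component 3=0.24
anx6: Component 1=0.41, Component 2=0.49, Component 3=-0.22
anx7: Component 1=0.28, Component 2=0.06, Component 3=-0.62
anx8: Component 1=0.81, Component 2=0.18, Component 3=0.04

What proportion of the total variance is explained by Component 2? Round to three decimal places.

0.162

SS loadings for Component 2 = (-0.36)² + 0.67² + 0.27² + 0.15² + 0.59² + 0.49² + 0.06² + 0.18² = 1.2981
Proportion of variance = 1.2981 / 8 = 0.1623.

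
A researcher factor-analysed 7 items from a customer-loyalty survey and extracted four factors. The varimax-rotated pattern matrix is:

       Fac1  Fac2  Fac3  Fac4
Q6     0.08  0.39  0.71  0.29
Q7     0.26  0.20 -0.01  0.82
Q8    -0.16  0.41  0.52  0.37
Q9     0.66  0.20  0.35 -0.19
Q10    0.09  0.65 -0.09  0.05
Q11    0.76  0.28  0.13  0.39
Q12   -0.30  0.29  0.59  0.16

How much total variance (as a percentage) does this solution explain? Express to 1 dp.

65.4%

SS loadings by factor: 1.2109, 0.9852, 1.2702, 1.1097; total = 4.5760.
Total variance with 7 standardized items is 7, so the solution explains 4.5760/7 = 0.6537 = 65.37%.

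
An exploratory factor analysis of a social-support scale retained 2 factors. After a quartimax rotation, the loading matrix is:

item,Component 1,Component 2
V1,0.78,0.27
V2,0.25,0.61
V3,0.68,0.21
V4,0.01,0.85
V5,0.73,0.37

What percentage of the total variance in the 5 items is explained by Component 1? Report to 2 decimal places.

33.33%

SS loadings for Component 1 = 0.78² + 0.25² + 0.68² + 0.01² + 0.73² = 1.6663
With 5 standardized items, total variance = 5. Proportion = 1.6663/5 = 0.3333 → 33.33%.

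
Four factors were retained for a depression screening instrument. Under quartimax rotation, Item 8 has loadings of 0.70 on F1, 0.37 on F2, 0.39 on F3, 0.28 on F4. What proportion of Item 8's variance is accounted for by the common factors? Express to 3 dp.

h² = 0.70² + 0.37² + 0.39² + 0.28² = 0.4900 + 0.1369 + 0.1521 + 0.0784 = 0.8574

0.857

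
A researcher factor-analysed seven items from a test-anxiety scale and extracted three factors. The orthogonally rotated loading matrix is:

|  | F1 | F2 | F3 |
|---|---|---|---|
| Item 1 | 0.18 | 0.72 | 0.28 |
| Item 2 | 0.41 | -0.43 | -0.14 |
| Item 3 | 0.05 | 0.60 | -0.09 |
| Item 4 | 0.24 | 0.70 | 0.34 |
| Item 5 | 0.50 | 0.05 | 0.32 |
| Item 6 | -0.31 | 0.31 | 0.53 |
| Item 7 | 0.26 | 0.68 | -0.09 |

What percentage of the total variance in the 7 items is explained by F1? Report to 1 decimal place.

SS loadings for F1 = 0.18² + 0.41² + 0.05² + 0.24² + 0.50² + (-0.31)² + 0.26² = 0.6743
With 7 standardized items, total variance = 7. Proportion = 0.6743/7 = 0.0963 → 9.63%.

9.6%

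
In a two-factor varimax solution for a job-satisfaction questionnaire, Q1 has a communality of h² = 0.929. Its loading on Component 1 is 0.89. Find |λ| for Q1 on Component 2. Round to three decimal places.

0.370

Under orthogonal rotation h² = Σλ², so λ_Component 2² = h² − (0.7921) = 0.929 − 0.7921 = 0.1369.
|λ| = √0.1369 = 0.3700.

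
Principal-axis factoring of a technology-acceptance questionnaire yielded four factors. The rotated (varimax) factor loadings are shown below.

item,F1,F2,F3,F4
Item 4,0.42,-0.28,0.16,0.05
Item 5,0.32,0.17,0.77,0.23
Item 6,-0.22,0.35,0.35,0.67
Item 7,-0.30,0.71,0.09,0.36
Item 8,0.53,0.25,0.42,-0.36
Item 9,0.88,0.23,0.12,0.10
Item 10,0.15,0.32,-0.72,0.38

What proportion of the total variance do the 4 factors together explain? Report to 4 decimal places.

SS loadings by factor: 1.4950, 0.9517, 1.4583, 0.9179; total = 4.8229.
Total variance with 7 standardized items is 7, so the solution explains 4.8229/7 = 0.6890.

0.6890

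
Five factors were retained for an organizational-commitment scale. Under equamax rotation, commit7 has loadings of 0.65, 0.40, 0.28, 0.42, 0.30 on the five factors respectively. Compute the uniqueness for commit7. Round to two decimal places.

h² = 0.65² + 0.40² + 0.28² + 0.42² + 0.30² = 0.4225 + 0.1600 + 0.0784 + 0.1764 + 0.0900 = 0.9273
Uniqueness u² = 1 − h² = 1 − 0.9273 = 0.0727

0.07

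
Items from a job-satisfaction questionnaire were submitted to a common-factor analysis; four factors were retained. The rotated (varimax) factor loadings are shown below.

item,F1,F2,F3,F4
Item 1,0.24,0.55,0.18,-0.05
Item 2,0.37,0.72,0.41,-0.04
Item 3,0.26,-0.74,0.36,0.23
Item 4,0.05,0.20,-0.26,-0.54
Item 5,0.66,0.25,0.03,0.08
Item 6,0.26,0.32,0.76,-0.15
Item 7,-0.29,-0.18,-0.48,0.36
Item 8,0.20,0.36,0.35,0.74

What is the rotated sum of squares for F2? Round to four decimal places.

SS loadings for F2 = 0.55² + 0.72² + (-0.74)² + 0.20² + 0.25² + 0.32² + (-0.18)² + 0.36² = 0.3025 + 0.5184 + 0.5476 + 0.0400 + 0.0625 + 0.1024 + 0.0324 + 0.1296 = 1.7354

1.7354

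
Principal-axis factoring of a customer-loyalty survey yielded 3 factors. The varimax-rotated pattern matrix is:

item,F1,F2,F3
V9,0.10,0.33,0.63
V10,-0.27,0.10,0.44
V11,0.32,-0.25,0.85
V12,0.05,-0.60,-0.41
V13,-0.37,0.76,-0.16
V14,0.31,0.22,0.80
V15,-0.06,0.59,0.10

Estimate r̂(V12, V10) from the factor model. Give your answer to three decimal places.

-0.254

r̂ = Σ λ_i·λ_j across factors = (0.05)(-0.27) + (-0.60)(0.10) + (-0.41)(0.44)
  = -0.0135 -0.0600 -0.1804 = -0.2539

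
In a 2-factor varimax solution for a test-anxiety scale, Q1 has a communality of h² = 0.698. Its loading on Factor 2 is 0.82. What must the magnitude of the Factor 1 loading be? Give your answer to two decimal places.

Under orthogonal rotation h² = Σλ², so λ_Factor 1² = h² − (0.6724) = 0.698 − 0.6724 = 0.0256.
|λ| = √0.0256 = 0.1600.

0.16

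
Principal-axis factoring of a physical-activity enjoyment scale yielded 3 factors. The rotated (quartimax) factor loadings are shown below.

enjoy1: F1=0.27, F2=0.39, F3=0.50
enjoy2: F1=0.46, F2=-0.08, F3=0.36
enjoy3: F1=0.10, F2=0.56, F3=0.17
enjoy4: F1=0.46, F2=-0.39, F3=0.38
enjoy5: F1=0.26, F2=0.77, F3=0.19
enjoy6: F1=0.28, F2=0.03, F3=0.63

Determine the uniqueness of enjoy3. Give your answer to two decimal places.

h² = 0.10² + 0.56² + 0.17² = 0.0100 + 0.3136 + 0.0289 = 0.3525
Uniqueness u² = 1 − h² = 1 − 0.3525 = 0.6475

0.65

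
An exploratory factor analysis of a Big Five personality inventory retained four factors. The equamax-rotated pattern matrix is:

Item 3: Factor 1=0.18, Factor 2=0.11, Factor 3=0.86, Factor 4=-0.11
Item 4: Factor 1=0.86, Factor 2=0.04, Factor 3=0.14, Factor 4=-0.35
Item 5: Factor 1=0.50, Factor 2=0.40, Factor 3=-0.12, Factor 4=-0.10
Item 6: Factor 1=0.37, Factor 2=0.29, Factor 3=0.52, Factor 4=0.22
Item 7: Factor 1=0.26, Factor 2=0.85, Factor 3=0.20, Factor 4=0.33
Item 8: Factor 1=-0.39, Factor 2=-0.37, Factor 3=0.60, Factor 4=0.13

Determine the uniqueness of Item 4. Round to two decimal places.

0.12

h² = 0.86² + 0.04² + 0.14² + (-0.35)² = 0.7396 + 0.0016 + 0.0196 + 0.1225 = 0.8833
Uniqueness u² = 1 − h² = 1 − 0.8833 = 0.1167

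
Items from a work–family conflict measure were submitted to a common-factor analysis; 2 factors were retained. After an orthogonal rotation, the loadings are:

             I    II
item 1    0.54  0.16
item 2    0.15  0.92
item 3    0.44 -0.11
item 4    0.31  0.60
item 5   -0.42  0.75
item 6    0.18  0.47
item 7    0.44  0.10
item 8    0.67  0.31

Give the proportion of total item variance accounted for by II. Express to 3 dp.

0.267

SS loadings for II = 0.16² + 0.92² + (-0.11)² + 0.60² + 0.75² + 0.47² + 0.10² + 0.31² = 2.1336
Proportion of variance = 2.1336 / 8 = 0.2667.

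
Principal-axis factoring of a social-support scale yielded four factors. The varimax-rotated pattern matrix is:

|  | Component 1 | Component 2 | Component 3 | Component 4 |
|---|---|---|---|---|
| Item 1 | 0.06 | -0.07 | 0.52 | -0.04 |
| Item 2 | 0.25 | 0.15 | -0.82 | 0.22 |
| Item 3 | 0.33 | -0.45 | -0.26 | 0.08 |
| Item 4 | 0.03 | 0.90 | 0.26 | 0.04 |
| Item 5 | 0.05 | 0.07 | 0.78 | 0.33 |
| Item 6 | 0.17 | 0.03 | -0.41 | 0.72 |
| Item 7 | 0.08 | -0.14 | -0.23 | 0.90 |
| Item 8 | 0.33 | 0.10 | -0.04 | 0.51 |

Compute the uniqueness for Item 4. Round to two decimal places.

0.12

h² = 0.03² + 0.90² + 0.26² + 0.04² = 0.0009 + 0.8100 + 0.0676 + 0.0016 = 0.8801
Uniqueness u² = 1 − h² = 1 − 0.8801 = 0.1199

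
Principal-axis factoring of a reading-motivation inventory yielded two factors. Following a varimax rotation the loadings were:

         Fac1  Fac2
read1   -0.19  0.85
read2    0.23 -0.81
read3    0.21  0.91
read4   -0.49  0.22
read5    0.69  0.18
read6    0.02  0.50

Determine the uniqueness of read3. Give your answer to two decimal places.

0.13

h² = 0.21² + 0.91² = 0.0441 + 0.8281 = 0.8722
Uniqueness u² = 1 − h² = 1 − 0.8722 = 0.1278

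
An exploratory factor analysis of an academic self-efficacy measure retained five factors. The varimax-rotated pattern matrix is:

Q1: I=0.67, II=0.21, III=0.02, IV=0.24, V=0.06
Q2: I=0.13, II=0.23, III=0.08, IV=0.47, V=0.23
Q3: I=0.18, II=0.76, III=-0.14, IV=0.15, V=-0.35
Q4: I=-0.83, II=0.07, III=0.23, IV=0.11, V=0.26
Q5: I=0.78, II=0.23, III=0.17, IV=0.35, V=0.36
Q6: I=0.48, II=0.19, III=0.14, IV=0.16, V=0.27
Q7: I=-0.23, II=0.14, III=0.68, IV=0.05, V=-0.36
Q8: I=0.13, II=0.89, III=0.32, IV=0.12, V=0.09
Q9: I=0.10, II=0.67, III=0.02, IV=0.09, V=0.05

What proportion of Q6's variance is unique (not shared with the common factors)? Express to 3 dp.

h² = 0.48² + 0.19² + 0.14² + 0.16² + 0.27² = 0.2304 + 0.0361 + 0.0196 + 0.0256 + 0.0729 = 0.3846
Uniqueness u² = 1 − h² = 1 − 0.3846 = 0.6154

0.615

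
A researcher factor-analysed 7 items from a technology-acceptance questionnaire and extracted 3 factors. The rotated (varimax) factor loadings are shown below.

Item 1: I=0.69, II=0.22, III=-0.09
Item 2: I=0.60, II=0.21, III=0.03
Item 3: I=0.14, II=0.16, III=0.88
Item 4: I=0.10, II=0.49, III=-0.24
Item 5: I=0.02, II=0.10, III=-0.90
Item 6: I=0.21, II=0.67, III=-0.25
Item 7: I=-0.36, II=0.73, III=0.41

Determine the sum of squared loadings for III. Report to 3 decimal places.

SS loadings for III = (-0.09)² + 0.03² + 0.88² + (-0.24)² + (-0.90)² + (-0.25)² + 0.41² = 0.0081 + 0.0009 + 0.7744 + 0.0576 + 0.8100 + 0.0625 + 0.1681 = 1.8816

1.882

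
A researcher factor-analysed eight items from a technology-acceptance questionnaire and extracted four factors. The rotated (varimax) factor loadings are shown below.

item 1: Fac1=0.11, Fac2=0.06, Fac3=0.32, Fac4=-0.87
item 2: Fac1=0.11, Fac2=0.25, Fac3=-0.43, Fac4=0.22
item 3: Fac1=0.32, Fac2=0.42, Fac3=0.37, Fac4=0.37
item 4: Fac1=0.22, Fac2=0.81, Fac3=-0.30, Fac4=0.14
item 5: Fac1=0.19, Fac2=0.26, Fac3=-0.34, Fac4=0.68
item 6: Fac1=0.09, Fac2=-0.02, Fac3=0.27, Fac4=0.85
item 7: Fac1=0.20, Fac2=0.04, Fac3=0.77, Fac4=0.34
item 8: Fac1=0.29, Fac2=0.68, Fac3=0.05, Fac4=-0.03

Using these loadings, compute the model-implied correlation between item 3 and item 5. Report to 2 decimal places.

r̂ = Σ λ_i·λ_j across factors = (0.32)(0.19) + (0.42)(0.26) + (0.37)(-0.34) + (0.37)(0.68)
  = +0.0608 +0.1092 -0.1258 +0.2516 = 0.2958

0.30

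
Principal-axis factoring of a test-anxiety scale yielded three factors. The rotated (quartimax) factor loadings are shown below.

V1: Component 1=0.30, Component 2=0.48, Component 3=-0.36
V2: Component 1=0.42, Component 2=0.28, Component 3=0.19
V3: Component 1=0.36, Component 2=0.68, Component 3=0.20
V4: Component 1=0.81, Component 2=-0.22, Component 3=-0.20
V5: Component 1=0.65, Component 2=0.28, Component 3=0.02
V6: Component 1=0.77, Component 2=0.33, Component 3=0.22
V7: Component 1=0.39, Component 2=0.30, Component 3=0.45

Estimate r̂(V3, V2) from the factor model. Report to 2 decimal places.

0.38

r̂ = Σ λ_i·λ_j across factors = (0.36)(0.42) + (0.68)(0.28) + (0.20)(0.19)
  = +0.1512 +0.1904 +0.0380 = 0.3796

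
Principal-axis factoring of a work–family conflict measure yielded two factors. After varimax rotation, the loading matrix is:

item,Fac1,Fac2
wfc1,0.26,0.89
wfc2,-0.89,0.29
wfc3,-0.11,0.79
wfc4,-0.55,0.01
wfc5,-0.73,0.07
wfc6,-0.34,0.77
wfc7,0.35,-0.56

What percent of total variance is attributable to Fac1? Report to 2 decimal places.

SS loadings for Fac1 = 0.26² + (-0.89)² + (-0.11)² + (-0.55)² + (-0.73)² + (-0.34)² + 0.35² = 1.9453
With 7 standardized items, total variance = 7. Proportion = 1.9453/7 = 0.2779 → 27.79%.

27.79%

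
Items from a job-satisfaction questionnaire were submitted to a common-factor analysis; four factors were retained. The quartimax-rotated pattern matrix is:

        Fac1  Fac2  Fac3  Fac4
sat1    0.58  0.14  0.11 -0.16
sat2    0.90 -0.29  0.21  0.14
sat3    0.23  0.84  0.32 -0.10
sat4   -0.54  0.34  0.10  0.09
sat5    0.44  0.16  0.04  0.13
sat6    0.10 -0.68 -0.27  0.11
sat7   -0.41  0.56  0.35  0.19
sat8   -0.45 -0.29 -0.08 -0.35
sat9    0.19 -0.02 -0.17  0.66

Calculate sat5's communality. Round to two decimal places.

h² = 0.44² + 0.16² + 0.04² + 0.13² = 0.1936 + 0.0256 + 0.0016 + 0.0169 = 0.2377

0.24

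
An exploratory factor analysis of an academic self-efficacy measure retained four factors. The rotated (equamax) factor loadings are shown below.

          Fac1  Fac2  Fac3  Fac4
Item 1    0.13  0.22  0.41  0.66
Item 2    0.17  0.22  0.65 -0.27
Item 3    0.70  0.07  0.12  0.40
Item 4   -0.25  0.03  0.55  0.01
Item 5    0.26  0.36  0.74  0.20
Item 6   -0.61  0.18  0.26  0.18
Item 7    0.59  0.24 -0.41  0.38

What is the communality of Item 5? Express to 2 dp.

0.78

h² = 0.26² + 0.36² + 0.74² + 0.20² = 0.0676 + 0.1296 + 0.5476 + 0.0400 = 0.7848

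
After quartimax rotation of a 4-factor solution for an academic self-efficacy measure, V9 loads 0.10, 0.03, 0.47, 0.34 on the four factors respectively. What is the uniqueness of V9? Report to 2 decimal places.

h² = 0.10² + 0.03² + 0.47² + 0.34² = 0.0100 + 0.0009 + 0.2209 + 0.1156 = 0.3474
Uniqueness u² = 1 − h² = 1 − 0.3474 = 0.6526

0.65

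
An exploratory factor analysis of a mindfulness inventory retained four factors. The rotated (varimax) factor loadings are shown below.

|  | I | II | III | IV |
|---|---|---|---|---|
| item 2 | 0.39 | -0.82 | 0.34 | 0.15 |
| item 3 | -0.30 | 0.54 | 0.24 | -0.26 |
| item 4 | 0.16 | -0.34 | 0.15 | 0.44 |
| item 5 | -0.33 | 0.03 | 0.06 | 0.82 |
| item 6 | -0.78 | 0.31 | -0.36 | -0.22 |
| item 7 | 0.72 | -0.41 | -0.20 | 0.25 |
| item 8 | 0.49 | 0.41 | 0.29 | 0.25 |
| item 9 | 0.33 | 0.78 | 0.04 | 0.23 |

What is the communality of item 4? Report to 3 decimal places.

0.357

h² = 0.16² + (-0.34)² + 0.15² + 0.44² = 0.0256 + 0.1156 + 0.0225 + 0.1936 = 0.3573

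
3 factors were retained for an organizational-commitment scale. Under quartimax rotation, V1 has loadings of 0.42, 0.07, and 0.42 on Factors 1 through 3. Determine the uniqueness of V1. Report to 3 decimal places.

h² = 0.42² + 0.07² + 0.42² = 0.1764 + 0.0049 + 0.1764 = 0.3577
Uniqueness u² = 1 − h² = 1 − 0.3577 = 0.6423

0.642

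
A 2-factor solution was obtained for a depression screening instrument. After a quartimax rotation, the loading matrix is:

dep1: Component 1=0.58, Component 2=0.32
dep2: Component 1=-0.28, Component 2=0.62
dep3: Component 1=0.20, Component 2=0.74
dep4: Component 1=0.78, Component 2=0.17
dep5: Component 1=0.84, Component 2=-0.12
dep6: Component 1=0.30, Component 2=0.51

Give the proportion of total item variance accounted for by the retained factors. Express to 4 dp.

Communalities: 0.4388, 0.4628, 0.5876, 0.6373, 0.7200, 0.3501; Σh² = 3.1966.
Total variance with 6 standardized items is 6, so the solution explains 3.1966/6 = 0.5328.

0.5328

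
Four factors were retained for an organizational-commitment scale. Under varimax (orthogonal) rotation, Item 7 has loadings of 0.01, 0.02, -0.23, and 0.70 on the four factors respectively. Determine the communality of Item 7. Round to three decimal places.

0.543

h² = 0.01² + 0.02² + (-0.23)² + 0.70² = 0.0001 + 0.0004 + 0.0529 + 0.4900 = 0.5434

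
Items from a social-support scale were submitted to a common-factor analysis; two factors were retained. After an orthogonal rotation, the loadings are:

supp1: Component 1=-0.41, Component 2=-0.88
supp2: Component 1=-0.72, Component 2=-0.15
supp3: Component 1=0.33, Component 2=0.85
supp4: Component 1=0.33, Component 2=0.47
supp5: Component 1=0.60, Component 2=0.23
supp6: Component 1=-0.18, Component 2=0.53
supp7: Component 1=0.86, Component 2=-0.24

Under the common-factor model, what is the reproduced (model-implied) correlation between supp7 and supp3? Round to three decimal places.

r̂ = Σ λ_i·λ_j across factors = (0.86)(0.33) + (-0.24)(0.85)
  = +0.2838 -0.2040 = 0.0798

0.080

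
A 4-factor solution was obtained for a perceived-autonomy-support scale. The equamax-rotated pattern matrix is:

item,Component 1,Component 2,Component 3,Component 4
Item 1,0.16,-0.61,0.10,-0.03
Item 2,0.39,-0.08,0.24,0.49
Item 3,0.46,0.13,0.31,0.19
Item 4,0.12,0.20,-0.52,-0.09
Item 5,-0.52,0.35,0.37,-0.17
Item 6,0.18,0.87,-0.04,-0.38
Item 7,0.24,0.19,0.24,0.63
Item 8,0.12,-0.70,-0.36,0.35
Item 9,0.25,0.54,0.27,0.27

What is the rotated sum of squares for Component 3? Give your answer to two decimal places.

SS loadings for Component 3 = 0.10² + 0.24² + 0.31² + (-0.52)² + 0.37² + (-0.04)² + 0.24² + (-0.36)² + 0.27² = 0.0100 + 0.0576 + 0.0961 + 0.2704 + 0.1369 + 0.0016 + 0.0576 + 0.1296 + 0.0729 = 0.8327

0.83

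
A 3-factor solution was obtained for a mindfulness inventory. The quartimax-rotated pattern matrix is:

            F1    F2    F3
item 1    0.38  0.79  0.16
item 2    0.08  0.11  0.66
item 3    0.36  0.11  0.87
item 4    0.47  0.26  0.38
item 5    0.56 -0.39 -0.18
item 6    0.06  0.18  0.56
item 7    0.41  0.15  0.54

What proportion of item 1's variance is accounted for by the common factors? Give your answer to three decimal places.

h² = 0.38² + 0.79² + 0.16² = 0.1444 + 0.6241 + 0.0256 = 0.7941

0.794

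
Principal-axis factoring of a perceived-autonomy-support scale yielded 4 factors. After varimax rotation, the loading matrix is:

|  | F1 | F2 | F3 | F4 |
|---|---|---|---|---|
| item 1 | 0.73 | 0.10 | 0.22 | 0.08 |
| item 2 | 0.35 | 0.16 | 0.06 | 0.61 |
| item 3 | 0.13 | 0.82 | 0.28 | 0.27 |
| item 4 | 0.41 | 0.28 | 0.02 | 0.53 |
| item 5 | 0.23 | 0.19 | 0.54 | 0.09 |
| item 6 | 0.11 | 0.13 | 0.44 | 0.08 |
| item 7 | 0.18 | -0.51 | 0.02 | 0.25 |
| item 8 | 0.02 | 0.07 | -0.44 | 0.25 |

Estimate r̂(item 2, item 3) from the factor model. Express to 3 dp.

0.358

r̂ = Σ λ_i·λ_j across factors = (0.35)(0.13) + (0.16)(0.82) + (0.06)(0.28) + (0.61)(0.27)
  = +0.0455 +0.1312 +0.0168 +0.1647 = 0.3582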